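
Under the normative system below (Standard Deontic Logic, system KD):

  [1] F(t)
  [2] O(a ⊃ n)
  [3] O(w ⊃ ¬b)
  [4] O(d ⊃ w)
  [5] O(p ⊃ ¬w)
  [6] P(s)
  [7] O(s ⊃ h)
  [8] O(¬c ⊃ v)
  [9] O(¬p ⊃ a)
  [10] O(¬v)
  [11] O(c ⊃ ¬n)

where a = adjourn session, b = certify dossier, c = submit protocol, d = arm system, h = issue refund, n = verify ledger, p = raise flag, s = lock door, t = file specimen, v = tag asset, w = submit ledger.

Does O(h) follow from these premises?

Premise 7 is O(s ⊃ h), but O(s) is not derivable from the premises (the permission P(s) asserts only ¬O(¬s), not O(s)), so it does not yield O(h).
No other premise forces O(h). An ideal world satisfying every premise can still have h false, so O(h) is not derivable.

No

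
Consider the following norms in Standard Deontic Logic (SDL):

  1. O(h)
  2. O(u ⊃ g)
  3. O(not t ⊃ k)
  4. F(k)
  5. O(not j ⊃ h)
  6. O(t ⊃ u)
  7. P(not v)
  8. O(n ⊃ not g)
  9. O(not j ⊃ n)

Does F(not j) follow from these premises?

Premise 4 is F(k), i.e. O(not k).
The contrapositive of premise 3 (O(not t ⊃ k)) is O(not k ⊃ t), and O(not k) is already established, so O(t).
From O(t) and premise 6, O(t ⊃ u), we obtain O(u).
Premise 2 is O(u ⊃ g); since O(u), deontic closure gives O(g).
Premise 8 is O(n ⊃ not g); contrapositively O(g ⊃ not n). Since O(g) holds, K gives O(not n).
Premise 9 is O(not j ⊃ n); contrapositively O(not n ⊃ j). Since O(not n) holds, K gives O(j).
Premises 1, 5, 7 do not contribute to this derivation.
So O(j) holds, i.e. F(not j). The claim follows.

Yes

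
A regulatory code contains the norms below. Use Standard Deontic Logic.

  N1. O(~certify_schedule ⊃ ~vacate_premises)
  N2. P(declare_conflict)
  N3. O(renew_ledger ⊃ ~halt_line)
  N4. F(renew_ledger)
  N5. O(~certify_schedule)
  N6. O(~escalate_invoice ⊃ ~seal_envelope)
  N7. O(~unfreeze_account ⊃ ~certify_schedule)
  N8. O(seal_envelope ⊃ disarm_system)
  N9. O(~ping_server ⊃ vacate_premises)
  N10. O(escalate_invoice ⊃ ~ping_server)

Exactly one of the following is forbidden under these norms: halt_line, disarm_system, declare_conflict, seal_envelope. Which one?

seal_envelope

Premise 5 states O(~certify_schedule) outright.
From O(~certify_schedule) and premise 1, O(~certify_schedule ⊃ ~vacate_premises), we obtain O(~vacate_premises).
The contrapositive of premise 9 (O(~ping_server ⊃ vacate_premises)) is O(~vacate_premises ⊃ ping_server), and O(~vacate_premises) is already established, so O(ping_server).
Premise 10, O(escalate_invoice ⊃ ~ping_server), contraposes to O(ping_server ⊃ ~escalate_invoice); with O(ping_server) we get O(~escalate_invoice).
With premise 6, O(~escalate_invoice ⊃ ~seal_envelope), the K-axiom yields O(~seal_envelope).
So O(~seal_envelope) holds, i.e. seal_envelope is forbidden. None of the other listed options is forbidden under the premises.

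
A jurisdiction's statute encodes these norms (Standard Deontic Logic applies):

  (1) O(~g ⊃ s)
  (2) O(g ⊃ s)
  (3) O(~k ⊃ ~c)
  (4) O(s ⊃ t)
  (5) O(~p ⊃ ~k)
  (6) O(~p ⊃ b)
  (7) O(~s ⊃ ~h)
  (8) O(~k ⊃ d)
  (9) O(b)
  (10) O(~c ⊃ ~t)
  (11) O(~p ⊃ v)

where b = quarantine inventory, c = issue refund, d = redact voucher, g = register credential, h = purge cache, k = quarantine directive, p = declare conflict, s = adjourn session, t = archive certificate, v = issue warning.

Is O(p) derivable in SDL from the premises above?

Yes

Premises 2 and 1 are O(g ⊃ s) and O(~g ⊃ s); every ideal world satisfies g or ~g, so in either case s holds — hence O(s).
From O(s) and premise 4, O(s ⊃ t), we obtain O(t).
Premise 10, O(~c ⊃ ~t), contraposes to O(t ⊃ c); with O(t) we get O(c).
Premise 3, O(~k ⊃ ~c), contraposes to O(c ⊃ k); with O(c) we get O(k).
The contrapositive of premise 5 (O(~p ⊃ ~k)) is O(k ⊃ p), and O(k) is already established, so O(p).
Premises 6, 7, 8, 9, 11 do not contribute to this derivation.
So O(p) follows.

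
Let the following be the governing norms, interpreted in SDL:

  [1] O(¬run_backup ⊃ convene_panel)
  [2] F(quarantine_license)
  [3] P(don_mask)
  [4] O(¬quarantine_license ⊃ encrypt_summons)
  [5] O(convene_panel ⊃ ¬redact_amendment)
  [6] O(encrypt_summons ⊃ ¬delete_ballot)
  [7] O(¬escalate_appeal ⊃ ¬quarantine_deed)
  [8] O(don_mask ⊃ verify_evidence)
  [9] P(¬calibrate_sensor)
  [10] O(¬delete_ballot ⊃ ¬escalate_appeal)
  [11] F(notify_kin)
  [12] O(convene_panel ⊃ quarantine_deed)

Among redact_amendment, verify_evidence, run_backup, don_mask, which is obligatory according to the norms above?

run_backup

Premise 2, F(quarantine_license), is equivalent to O(¬quarantine_license).
Premise 4 is O(¬quarantine_license ⊃ encrypt_summons); since O(¬quarantine_license), deontic closure gives O(encrypt_summons).
Applying K to premise 6 (O(encrypt_summons ⊃ ¬delete_ballot)) and O(encrypt_summons) yields O(¬delete_ballot).
With premise 10, O(¬delete_ballot ⊃ ¬escalate_appeal), the K-axiom yields O(¬escalate_appeal).
Premise 7 is O(¬escalate_appeal ⊃ ¬quarantine_deed); since O(¬escalate_appeal), deontic closure gives O(¬quarantine_deed).
Premise 12, O(convene_panel ⊃ quarantine_deed), contraposes to O(¬quarantine_deed ⊃ ¬convene_panel); with O(¬quarantine_deed) we get O(¬convene_panel).
Premise 1 is O(¬run_backup ⊃ convene_panel); contrapositively O(¬convene_panel ⊃ run_backup). Since O(¬convene_panel) holds, K gives O(run_backup).
So O(run_backup) holds — run_backup is obligatory. None of the other listed options is made obligatory by any chain of premises.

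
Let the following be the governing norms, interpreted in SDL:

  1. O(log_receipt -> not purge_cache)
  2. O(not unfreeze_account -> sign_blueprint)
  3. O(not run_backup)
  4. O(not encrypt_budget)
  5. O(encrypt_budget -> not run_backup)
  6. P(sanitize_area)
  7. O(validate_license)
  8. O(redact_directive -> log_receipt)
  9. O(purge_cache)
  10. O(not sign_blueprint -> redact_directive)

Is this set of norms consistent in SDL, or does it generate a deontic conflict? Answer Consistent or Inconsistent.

Consistent

Premise 5 is O(encrypt_budget -> not run_backup); even if O(not run_backup) held, inferring O(encrypt_budget) would be affirming the consequent — invalid.
So O(encrypt_budget) is not derivable, and the apparent clash with O(not encrypt_budget) does not arise.
A world satisfying every obligation exists (e.g. encrypt_budget=false, log_receipt=false, purge_cache=true, redact_directive=false, run_backup=false, sanitize_area=false, sign_blueprint=true, unfreeze_account=false, validate_license=true); no atom is both obligatory and forbidden, so the set is consistent.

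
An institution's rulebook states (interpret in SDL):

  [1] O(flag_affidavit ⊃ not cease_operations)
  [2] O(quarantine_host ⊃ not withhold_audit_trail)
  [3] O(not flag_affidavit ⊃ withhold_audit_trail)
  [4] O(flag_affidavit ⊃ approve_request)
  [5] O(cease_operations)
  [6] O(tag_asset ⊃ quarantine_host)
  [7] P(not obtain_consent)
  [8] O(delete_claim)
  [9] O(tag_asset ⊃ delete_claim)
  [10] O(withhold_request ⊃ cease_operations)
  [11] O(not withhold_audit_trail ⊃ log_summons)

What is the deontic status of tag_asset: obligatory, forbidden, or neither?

Forbidden

Premise 5 gives O(cease_operations).
Premise 1, O(flag_affidavit ⊃ not cease_operations), contraposes to O(cease_operations ⊃ not flag_affidavit); with O(cease_operations) we get O(not flag_affidavit).
With premise 3, O(not flag_affidavit ⊃ withhold_audit_trail), the K-axiom yields O(withhold_audit_trail).
The contrapositive of premise 2 (O(quarantine_host ⊃ not withhold_audit_trail)) is O(withhold_audit_trail ⊃ not quarantine_host), and O(withhold_audit_trail) is already established, so O(not quarantine_host).
Premise 6 is O(tag_asset ⊃ quarantine_host); contrapositively O(not quarantine_host ⊃ not tag_asset). Since O(not quarantine_host) holds, K gives O(not tag_asset).
Premises 4, 7, 8, 9, 10, 11 do not contribute to this derivation.
Thus O(not tag_asset), which is F(tag_asset): tag_asset is forbidden.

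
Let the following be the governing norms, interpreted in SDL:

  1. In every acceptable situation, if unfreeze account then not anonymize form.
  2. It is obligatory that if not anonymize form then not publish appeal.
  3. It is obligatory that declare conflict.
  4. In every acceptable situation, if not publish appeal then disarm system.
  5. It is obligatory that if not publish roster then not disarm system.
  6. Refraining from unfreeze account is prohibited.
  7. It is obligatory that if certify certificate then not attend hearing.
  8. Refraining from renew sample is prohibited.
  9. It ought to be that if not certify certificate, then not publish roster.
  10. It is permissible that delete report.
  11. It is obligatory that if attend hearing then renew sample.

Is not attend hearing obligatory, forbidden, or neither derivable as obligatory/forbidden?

Obligatory

F(¬unfreeze_account) at premise 6 means O(unfreeze_account).
From O(unfreeze_account) and premise 1, O(unfreeze_account → ¬anonymize_form), we obtain O(¬anonymize_form).
From O(¬anonymize_form) and premise 2, O(¬anonymize_form → ¬publish_appeal), we obtain O(¬publish_appeal).
With premise 4, O(¬publish_appeal → disarm_system), the K-axiom yields O(disarm_system).
Premise 5 is O(¬publish_roster → ¬disarm_system); contrapositively O(disarm_system → publish_roster). Since O(disarm_system) holds, K gives O(publish_roster).
Premise 9 is O(¬certify_certificate → ¬publish_roster); contrapositively O(publish_roster → certify_certificate). Since O(publish_roster) holds, K gives O(certify_certificate).
Applying K to premise 7 (O(certify_certificate → ¬attend_hearing)) and O(certify_certificate) yields O(¬attend_hearing).
Premises 3, 8, 10, 11 do not contribute to this derivation.
Hence ¬attend_hearing is obligatory.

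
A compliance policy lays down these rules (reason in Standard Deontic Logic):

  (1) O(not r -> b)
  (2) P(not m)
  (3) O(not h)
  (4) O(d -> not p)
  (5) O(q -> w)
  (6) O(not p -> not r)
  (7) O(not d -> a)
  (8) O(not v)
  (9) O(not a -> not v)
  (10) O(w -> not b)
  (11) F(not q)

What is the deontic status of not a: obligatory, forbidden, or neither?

Premise 11 is F(not q), i.e. O(q).
Applying K to premise 5 (O(q -> w)) and O(q) yields O(w).
From O(w) and premise 10, O(w -> not b), we obtain O(not b).
The contrapositive of premise 1 (O(not r -> b)) is O(not b -> r), and O(not b) is already established, so O(r).
The contrapositive of premise 6 (O(not p -> not r)) is O(r -> p), and O(r) is already established, so O(p).
The contrapositive of premise 4 (O(d -> not p)) is O(p -> not d), and O(p) is already established, so O(not d).
Premise 7 is O(not d -> a); since O(not d), deontic closure gives O(a).
Premises 2, 3, 8, 9 do not contribute to this derivation.
Thus O(a), which is F(not a): not a is forbidden.

Forbidden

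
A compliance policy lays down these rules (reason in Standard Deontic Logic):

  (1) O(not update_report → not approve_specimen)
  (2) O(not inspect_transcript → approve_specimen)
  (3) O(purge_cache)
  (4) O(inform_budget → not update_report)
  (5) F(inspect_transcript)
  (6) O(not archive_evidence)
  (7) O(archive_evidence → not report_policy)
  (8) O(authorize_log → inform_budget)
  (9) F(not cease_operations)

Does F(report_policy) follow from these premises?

No

Premise 7 is O(archive_evidence → not report_policy), but O(archive_evidence) is not derivable from the premises, so it does not yield O(not report_policy).
No other premise forces O(not report_policy). An ideal world satisfying every premise can still have report_policy true, so F(report_policy) is not derivable.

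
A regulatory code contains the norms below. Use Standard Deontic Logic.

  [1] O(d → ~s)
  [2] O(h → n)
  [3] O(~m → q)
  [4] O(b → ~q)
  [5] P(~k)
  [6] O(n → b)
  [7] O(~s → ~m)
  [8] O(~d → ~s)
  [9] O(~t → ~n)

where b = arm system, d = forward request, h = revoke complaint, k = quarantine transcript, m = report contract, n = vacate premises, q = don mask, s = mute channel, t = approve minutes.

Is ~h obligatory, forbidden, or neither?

By case analysis on ~d: premise 8 gives O(~d → ~s) and premise 1 gives O(d → ~s), so O(~s) either way.
Premise 7 is O(~s → ~m); since O(~s), deontic closure gives O(~m).
From O(~m) and premise 3, O(~m → q), we obtain O(q).
Premise 4 is O(b → ~q); contrapositively O(q → ~b). Since O(q) holds, K gives O(~b).
The contrapositive of premise 6 (O(n → b)) is O(~b → ~n), and O(~b) is already established, so O(~n).
Premise 2 is O(h → n); contrapositively O(~n → ~h). Since O(~n) holds, K gives O(~h).
Premises 5, 9 do not contribute to this derivation.
Hence ~h is obligatory.

Obligatory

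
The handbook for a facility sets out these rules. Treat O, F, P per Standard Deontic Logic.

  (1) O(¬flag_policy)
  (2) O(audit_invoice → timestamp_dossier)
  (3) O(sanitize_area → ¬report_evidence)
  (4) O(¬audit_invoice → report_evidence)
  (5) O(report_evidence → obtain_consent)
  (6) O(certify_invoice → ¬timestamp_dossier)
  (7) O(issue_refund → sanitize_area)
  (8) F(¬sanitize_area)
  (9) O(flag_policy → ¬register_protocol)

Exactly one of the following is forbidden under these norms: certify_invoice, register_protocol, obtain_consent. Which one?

Premise 8, F(¬sanitize_area), is equivalent to O(sanitize_area).
From O(sanitize_area) and premise 3, O(sanitize_area → ¬report_evidence), we obtain O(¬report_evidence).
Premise 4 is O(¬audit_invoice → report_evidence); contrapositively O(¬report_evidence → audit_invoice). Since O(¬report_evidence) holds, K gives O(audit_invoice).
From O(audit_invoice) and premise 2, O(audit_invoice → timestamp_dossier), we obtain O(timestamp_dossier).
Premise 6, O(certify_invoice → ¬timestamp_dossier), contraposes to O(timestamp_dossier → ¬certify_invoice); with O(timestamp_dossier) we get O(¬certify_invoice).
So O(¬certify_invoice) holds, i.e. certify_invoice is forbidden. None of the other listed options is forbidden under the premises.

certify_invoice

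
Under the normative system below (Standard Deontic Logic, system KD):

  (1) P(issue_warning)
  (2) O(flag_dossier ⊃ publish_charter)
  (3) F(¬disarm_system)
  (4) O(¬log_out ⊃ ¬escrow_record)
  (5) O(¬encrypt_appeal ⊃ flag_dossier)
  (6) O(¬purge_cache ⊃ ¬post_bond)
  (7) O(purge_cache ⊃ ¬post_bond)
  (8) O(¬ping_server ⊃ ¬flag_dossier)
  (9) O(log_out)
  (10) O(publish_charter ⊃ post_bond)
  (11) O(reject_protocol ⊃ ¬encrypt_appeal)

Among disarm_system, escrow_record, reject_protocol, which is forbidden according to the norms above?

Premises 6 and 7 cover both cases: O(¬purge_cache ⊃ ¬post_bond) and O(purge_cache ⊃ ¬post_bond). Since ¬purge_cache ∨ purge_cache is a tautology, O(¬post_bond) follows.
Premise 10 is O(publish_charter ⊃ post_bond); contrapositively O(¬post_bond ⊃ ¬publish_charter). Since O(¬post_bond) holds, K gives O(¬publish_charter).
The contrapositive of premise 2 (O(flag_dossier ⊃ publish_charter)) is O(¬publish_charter ⊃ ¬flag_dossier), and O(¬publish_charter) is already established, so O(¬flag_dossier).
Premise 5, O(¬encrypt_appeal ⊃ flag_dossier), contraposes to O(¬flag_dossier ⊃ encrypt_appeal); with O(¬flag_dossier) we get O(encrypt_appeal).
Premise 11, O(reject_protocol ⊃ ¬encrypt_appeal), contraposes to O(encrypt_appeal ⊃ ¬reject_protocol); with O(encrypt_appeal) we get O(¬reject_protocol).
So O(¬reject_protocol) holds, i.e. reject_protocol is forbidden. None of the other listed options is forbidden under the premises.

reject_protocol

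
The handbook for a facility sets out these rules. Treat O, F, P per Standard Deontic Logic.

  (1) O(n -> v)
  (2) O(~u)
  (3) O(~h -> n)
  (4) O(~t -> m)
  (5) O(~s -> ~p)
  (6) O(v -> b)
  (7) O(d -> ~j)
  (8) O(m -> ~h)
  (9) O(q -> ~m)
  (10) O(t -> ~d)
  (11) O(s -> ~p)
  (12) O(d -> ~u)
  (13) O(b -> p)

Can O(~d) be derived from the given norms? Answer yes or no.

By case analysis on s: premise 11 gives O(s -> ~p) and premise 5 gives O(~s -> ~p), so O(~p) either way.
The contrapositive of premise 13 (O(b -> p)) is O(~p -> ~b), and O(~p) is already established, so O(~b).
Premise 6 is O(v -> b); contrapositively O(~b -> ~v). Since O(~b) holds, K gives O(~v).
Premise 1, O(n -> v), contraposes to O(~v -> ~n); with O(~v) we get O(~n).
Premise 3, O(~h -> n), contraposes to O(~n -> h); with O(~n) we get O(h).
Premise 8 is O(m -> ~h); contrapositively O(h -> ~m). Since O(h) holds, K gives O(~m).
Premise 4 is O(~t -> m); contrapositively O(~m -> t). Since O(~m) holds, K gives O(t).
From O(t) and premise 10, O(t -> ~d), we obtain O(~d).
Premises 2, 7, 9, 12 do not contribute to this derivation.
So O(~d) follows.

Yes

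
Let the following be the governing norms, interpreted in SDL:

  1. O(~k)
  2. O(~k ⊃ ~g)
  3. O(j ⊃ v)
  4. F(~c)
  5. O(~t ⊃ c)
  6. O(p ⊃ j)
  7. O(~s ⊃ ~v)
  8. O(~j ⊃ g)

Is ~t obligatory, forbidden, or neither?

Neither

Premise 5 is O(~t ⊃ c); even if O(c) held, inferring O(~t) would be affirming the consequent — invalid.
No premise or chain of K-axiom applications forces O(~t), and none forces O(t). So ~t is neither obligatory nor forbidden under these norms.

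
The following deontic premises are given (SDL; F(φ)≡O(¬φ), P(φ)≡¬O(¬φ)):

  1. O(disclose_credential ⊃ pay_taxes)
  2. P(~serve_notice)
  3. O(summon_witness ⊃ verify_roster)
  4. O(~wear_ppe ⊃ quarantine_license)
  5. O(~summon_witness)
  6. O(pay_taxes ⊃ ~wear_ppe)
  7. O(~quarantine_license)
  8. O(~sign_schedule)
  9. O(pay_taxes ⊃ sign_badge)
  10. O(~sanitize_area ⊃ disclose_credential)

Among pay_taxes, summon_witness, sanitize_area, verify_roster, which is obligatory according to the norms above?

Premise 7 states O(~quarantine_license) outright.
Premise 4, O(~wear_ppe ⊃ quarantine_license), contraposes to O(~quarantine_license ⊃ wear_ppe); with O(~quarantine_license) we get O(wear_ppe).
The contrapositive of premise 6 (O(pay_taxes ⊃ ~wear_ppe)) is O(wear_ppe ⊃ ~pay_taxes), and O(wear_ppe) is already established, so O(~pay_taxes).
Premise 1 is O(disclose_credential ⊃ pay_taxes); contrapositively O(~pay_taxes ⊃ ~disclose_credential). Since O(~pay_taxes) holds, K gives O(~disclose_credential).
The contrapositive of premise 10 (O(~sanitize_area ⊃ disclose_credential)) is O(~disclose_credential ⊃ sanitize_area), and O(~disclose_credential) is already established, so O(sanitize_area).
So O(sanitize_area) holds — sanitize_area is obligatory. None of the other listed options is made obligatory by any chain of premises.

sanitize_area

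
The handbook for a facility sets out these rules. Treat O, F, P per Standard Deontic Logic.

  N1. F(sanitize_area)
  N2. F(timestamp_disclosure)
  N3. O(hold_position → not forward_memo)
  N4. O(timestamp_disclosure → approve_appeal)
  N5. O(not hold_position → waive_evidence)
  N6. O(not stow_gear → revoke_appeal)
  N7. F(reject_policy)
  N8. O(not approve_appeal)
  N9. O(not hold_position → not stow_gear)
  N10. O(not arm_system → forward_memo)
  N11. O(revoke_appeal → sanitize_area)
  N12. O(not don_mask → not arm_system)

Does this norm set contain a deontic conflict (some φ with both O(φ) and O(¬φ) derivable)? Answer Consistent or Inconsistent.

Premise 4 is O(timestamp_disclosure → approve_appeal), but O(timestamp_disclosure) is not derivable from the premises, so it does not yield O(approve_appeal).
So O(approve_appeal) is not derivable, and the apparent clash with O(not approve_appeal) does not arise.
A world satisfying every obligation exists (e.g. approve_appeal=false, arm_system=true, don_mask=true, forward_memo=false, hold_position=true, reject_policy=false, revoke_appeal=false, sanitize_area=false, stow_gear=true, timestamp_disclosure=false, waive_evidence=false); no atom is both obligatory and forbidden, so the set is consistent.

Consistent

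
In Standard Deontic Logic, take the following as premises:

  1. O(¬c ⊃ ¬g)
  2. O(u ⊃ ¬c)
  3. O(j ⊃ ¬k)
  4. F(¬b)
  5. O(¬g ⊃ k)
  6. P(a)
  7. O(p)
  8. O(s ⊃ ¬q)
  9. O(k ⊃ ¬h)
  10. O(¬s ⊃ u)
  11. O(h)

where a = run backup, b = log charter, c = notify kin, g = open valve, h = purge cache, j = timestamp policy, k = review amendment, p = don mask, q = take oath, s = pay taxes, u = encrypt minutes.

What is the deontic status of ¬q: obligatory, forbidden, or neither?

Obligatory

From premise 11 we have O(h).
Premise 9 is O(k ⊃ ¬h); contrapositively O(h ⊃ ¬k). Since O(h) holds, K gives O(¬k).
Premise 5, O(¬g ⊃ k), contraposes to O(¬k ⊃ g); with O(¬k) we get O(g).
The contrapositive of premise 1 (O(¬c ⊃ ¬g)) is O(g ⊃ c), and O(g) is already established, so O(c).
Premise 2 is O(u ⊃ ¬c); contrapositively O(c ⊃ ¬u). Since O(c) holds, K gives O(¬u).
The contrapositive of premise 10 (O(¬s ⊃ u)) is O(¬u ⊃ s), and O(¬u) is already established, so O(s).
Premise 8 is O(s ⊃ ¬q); since O(s), deontic closure gives O(¬q).
Premises 3, 4, 6, 7 do not contribute to this derivation.
Hence ¬q is obligatory.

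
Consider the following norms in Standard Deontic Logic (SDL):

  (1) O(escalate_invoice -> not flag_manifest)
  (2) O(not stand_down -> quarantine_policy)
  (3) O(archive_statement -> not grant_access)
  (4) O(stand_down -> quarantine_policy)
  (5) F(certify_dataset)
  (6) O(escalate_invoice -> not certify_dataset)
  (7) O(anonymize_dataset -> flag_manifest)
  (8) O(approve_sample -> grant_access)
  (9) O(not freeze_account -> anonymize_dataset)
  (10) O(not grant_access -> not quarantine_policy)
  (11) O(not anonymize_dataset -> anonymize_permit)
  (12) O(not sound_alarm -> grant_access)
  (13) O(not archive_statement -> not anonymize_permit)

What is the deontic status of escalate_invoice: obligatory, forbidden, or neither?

Forbidden

By case analysis on not stand_down: premise 2 gives O(not stand_down -> quarantine_policy) and premise 4 gives O(stand_down -> quarantine_policy), so O(quarantine_policy) either way.
The contrapositive of premise 10 (O(not grant_access -> not quarantine_policy)) is O(quarantine_policy -> grant_access), and O(quarantine_policy) is already established, so O(grant_access).
Premise 3 is O(archive_statement -> not grant_access); contrapositively O(grant_access -> not archive_statement). Since O(grant_access) holds, K gives O(not archive_statement).
From O(not archive_statement) and premise 13, O(not archive_statement -> not anonymize_permit), we obtain O(not anonymize_permit).
Premise 11, O(not anonymize_dataset -> anonymize_permit), contraposes to O(not anonymize_permit -> anonymize_dataset); with O(not anonymize_permit) we get O(anonymize_dataset).
With premise 7, O(anonymize_dataset -> flag_manifest), the K-axiom yields O(flag_manifest).
The contrapositive of premise 1 (O(escalate_invoice -> not flag_manifest)) is O(flag_manifest -> not escalate_invoice), and O(flag_manifest) is already established, so O(not escalate_invoice).
Premises 5, 6, 8, 9, 12 do not contribute to this derivation.
Thus O(not escalate_invoice), which is F(escalate_invoice): escalate_invoice is forbidden.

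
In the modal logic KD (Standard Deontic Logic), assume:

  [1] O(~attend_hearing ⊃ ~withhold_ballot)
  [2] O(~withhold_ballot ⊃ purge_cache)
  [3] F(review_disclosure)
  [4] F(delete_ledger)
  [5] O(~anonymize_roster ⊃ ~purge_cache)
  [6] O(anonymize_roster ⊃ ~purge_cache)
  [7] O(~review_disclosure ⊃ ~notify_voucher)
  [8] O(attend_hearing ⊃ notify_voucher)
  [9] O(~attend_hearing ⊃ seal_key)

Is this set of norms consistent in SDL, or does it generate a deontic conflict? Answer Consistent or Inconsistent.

Premises 6 and 5 cover both cases: O(anonymize_roster ⊃ ~purge_cache) and O(~anonymize_roster ⊃ ~purge_cache). Since anonymize_roster ∨ ~anonymize_roster is a tautology, O(~purge_cache) follows.
The contrapositive of premise 2 (O(~withhold_ballot ⊃ purge_cache)) is O(~purge_cache ⊃ withhold_ballot), and O(~purge_cache) is already established, so O(withhold_ballot).
The contrapositive of premise 1 (O(~attend_hearing ⊃ ~withhold_ballot)) is O(withhold_ballot ⊃ attend_hearing), and O(withhold_ballot) is already established, so O(attend_hearing).
From O(attend_hearing) and premise 8, O(attend_hearing ⊃ notify_voucher), we obtain O(notify_voucher).
The contrapositive of premise 7 (O(~review_disclosure ⊃ ~notify_voucher)) is O(notify_voucher ⊃ review_disclosure), and O(notify_voucher) is already established, so O(review_disclosure).
But premise 3, F(review_disclosure), means O(~review_disclosure).
We now have both O(review_disclosure) and O(~review_disclosure) — review_disclosure is simultaneously obligatory and forbidden, violating the D-axiom.

Inconsistent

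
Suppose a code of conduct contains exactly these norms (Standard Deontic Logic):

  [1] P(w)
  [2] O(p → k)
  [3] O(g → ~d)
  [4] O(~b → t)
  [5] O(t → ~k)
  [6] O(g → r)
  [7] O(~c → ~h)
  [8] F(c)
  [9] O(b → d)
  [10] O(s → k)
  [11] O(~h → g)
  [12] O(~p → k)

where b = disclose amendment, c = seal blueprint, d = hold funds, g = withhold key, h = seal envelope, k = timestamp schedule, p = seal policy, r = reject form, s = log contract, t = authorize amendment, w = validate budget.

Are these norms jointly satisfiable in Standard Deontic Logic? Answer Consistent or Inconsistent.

Inconsistent

Premises 12 and 2 cover both cases: O(~p → k) and O(p → k). Since ~p ∨ p is a tautology, O(k) follows.
Premise 5, O(t → ~k), contraposes to O(k → ~t); with O(k) we get O(~t).
Premise 4 is O(~b → t); contrapositively O(~t → b). Since O(~t) holds, K gives O(b).
Premise 9 is O(b → d); since O(b), deontic closure gives O(d).
The contrapositive of premise 3 (O(g → ~d)) is O(d → ~g), and O(d) is already established, so O(~g).
Premise 11, O(~h → g), contraposes to O(~g → h); with O(~g) we get O(h).
The contrapositive of premise 7 (O(~c → ~h)) is O(h → c), and O(h) is already established, so O(c).
However, F(c) at premise 8 amounts to O(~c).
We now have both O(c) and O(~c) — c is simultaneously obligatory and forbidden, violating the D-axiom.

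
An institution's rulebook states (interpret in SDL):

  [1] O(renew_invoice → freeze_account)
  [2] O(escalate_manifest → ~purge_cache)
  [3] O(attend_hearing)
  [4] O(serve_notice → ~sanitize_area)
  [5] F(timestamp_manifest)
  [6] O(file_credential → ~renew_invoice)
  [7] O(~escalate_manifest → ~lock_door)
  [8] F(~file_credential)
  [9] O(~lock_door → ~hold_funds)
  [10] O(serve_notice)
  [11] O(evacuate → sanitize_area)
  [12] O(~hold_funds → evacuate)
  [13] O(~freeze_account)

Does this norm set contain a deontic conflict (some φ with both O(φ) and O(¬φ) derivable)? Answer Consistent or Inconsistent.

Consistent

Premise 1 is O(renew_invoice → freeze_account), but O(renew_invoice) is not derivable from the premises, so it does not yield O(freeze_account).
So O(freeze_account) is not derivable, and the apparent clash with O(~freeze_account) does not arise.
A world satisfying every obligation exists (e.g. attend_hearing=true, escalate_manifest=true, evacuate=false, file_credential=true, freeze_account=false, hold_funds=true, lock_door=true, purge_cache=false, renew_invoice=false, sanitize_area=false, serve_notice=true, timestamp_manifest=false); no atom is both obligatory and forbidden, so the set is consistent.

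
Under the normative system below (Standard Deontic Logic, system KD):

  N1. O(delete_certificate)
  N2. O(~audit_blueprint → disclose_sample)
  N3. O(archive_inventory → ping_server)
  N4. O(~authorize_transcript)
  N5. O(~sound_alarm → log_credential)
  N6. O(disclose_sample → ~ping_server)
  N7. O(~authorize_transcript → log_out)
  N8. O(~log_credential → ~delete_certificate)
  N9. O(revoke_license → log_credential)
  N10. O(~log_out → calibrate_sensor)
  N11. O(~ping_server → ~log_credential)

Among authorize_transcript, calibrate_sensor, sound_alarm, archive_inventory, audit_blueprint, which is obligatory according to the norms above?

Premise 1 states O(delete_certificate) outright.
Premise 8, O(~log_credential → ~delete_certificate), contraposes to O(delete_certificate → log_credential); with O(delete_certificate) we get O(log_credential).
The contrapositive of premise 11 (O(~ping_server → ~log_credential)) is O(log_credential → ping_server), and O(log_credential) is already established, so O(ping_server).
Premise 6, O(disclose_sample → ~ping_server), contraposes to O(ping_server → ~disclose_sample); with O(ping_server) we get O(~disclose_sample).
Premise 2 is O(~audit_blueprint → disclose_sample); contrapositively O(~disclose_sample → audit_blueprint). Since O(~disclose_sample) holds, K gives O(audit_blueprint).
So O(audit_blueprint) holds — audit_blueprint is obligatory. None of the other listed options is made obligatory by any chain of premises.

audit_blueprint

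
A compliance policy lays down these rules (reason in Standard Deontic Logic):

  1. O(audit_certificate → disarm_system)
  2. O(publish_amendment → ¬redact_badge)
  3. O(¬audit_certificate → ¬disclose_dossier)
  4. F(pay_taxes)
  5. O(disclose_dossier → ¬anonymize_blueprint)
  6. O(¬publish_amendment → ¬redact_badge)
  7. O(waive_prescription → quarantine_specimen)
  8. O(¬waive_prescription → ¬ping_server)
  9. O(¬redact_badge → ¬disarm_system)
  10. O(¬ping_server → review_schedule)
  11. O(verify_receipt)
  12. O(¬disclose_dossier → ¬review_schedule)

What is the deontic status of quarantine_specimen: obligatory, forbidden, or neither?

Premises 2 and 6 are O(publish_amendment → ¬redact_badge) and O(¬publish_amendment → ¬redact_badge); every ideal world satisfies publish_amendment or ¬publish_amendment, so in either case ¬redact_badge holds — hence O(¬redact_badge).
Premise 9 is O(¬redact_badge → ¬disarm_system); since O(¬redact_badge), deontic closure gives O(¬disarm_system).
Premise 1 is O(audit_certificate → disarm_system); contrapositively O(¬disarm_system → ¬audit_certificate). Since O(¬disarm_system) holds, K gives O(¬audit_certificate).
From O(¬audit_certificate) and premise 3, O(¬audit_certificate → ¬disclose_dossier), we obtain O(¬disclose_dossier).
Premise 12 is O(¬disclose_dossier → ¬review_schedule); since O(¬disclose_dossier), deontic closure gives O(¬review_schedule).
The contrapositive of premise 10 (O(¬ping_server → review_schedule)) is O(¬review_schedule → ping_server), and O(¬review_schedule) is already established, so O(ping_server).
Premise 8, O(¬waive_prescription → ¬ping_server), contraposes to O(ping_server → waive_prescription); with O(ping_server) we get O(waive_prescription).
Applying K to premise 7 (O(waive_prescription → quarantine_specimen)) and O(waive_prescription) yields O(quarantine_specimen).
Premises 4, 5, 11 do not contribute to this derivation.
Hence quarantine_specimen is obligatory.

Obligatory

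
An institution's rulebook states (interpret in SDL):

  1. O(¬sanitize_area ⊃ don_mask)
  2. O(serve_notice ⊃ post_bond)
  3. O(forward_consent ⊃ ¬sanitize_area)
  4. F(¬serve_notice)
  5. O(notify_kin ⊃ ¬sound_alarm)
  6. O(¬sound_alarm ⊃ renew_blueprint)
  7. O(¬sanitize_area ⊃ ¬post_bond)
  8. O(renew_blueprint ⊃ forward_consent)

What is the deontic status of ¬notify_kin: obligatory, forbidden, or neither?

Premise 4, F(¬serve_notice), is equivalent to O(serve_notice).
Applying K to premise 2 (O(serve_notice ⊃ post_bond)) and O(serve_notice) yields O(post_bond).
Premise 7 is O(¬sanitize_area ⊃ ¬post_bond); contrapositively O(post_bond ⊃ sanitize_area). Since O(post_bond) holds, K gives O(sanitize_area).
Premise 3 is O(forward_consent ⊃ ¬sanitize_area); contrapositively O(sanitize_area ⊃ ¬forward_consent). Since O(sanitize_area) holds, K gives O(¬forward_consent).
The contrapositive of premise 8 (O(renew_blueprint ⊃ forward_consent)) is O(¬forward_consent ⊃ ¬renew_blueprint), and O(¬forward_consent) is already established, so O(¬renew_blueprint).
Premise 6 is O(¬sound_alarm ⊃ renew_blueprint); contrapositively O(¬renew_blueprint ⊃ sound_alarm). Since O(¬renew_blueprint) holds, K gives O(sound_alarm).
The contrapositive of premise 5 (O(notify_kin ⊃ ¬sound_alarm)) is O(sound_alarm ⊃ ¬notify_kin), and O(sound_alarm) is already established, so O(¬notify_kin).
Premise 1 does not contribute to this derivation.
Hence ¬notify_kin is obligatory.

Obligatory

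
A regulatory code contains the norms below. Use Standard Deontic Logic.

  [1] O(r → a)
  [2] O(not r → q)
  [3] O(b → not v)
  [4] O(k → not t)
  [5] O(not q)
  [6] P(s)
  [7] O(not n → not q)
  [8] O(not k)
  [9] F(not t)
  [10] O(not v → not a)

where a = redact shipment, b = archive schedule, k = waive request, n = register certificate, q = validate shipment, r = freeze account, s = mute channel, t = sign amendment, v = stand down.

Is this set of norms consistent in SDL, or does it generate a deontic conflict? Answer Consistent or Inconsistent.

Consistent

Premise 4 is O(k → not t), but O(k) is not derivable from the premises, so it does not yield O(not t).
So O(not t) is not derivable, and the apparent clash with O(t) does not arise.
A world satisfying every obligation exists (e.g. a=true, b=false, k=false, n=false, q=false, r=true, s=false, t=true, v=true); no atom is both obligatory and forbidden, so the set is consistent.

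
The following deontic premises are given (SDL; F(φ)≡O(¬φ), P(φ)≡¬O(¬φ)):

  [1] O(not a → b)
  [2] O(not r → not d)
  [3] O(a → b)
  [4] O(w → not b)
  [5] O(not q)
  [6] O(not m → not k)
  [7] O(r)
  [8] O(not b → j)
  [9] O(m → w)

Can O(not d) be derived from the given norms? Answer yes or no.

Premise 2 is O(not r → not d), but O(not r) is not derivable from the premises, so it does not yield O(not d).
No other premise forces O(not d). An ideal world satisfying every premise can still have not d false, so O(not d) is not derivable.

No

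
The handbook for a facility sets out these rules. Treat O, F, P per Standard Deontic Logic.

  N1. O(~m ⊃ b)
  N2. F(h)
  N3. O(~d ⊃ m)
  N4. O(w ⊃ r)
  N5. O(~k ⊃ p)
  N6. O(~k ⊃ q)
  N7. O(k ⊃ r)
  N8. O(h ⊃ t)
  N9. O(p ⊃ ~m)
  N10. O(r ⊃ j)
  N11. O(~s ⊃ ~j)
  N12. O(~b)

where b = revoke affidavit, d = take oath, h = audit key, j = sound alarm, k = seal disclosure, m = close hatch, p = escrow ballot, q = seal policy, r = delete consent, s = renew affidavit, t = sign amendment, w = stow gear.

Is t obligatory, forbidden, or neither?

Premise 8 is O(h ⊃ t), but O(h) is not derivable from the premises, so it does not yield O(t).
No premise or chain of K-axiom applications forces O(t), and none forces O(~t). So t is neither obligatory nor forbidden under these norms.

Neither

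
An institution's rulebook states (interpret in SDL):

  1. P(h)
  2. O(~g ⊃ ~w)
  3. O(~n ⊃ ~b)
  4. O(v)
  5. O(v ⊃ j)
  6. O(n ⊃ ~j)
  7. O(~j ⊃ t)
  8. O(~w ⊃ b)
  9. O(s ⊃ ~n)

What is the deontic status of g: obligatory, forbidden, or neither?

Obligatory

Premise 4 states O(v) outright.
With premise 5, O(v ⊃ j), the K-axiom yields O(j).
Premise 6 is O(n ⊃ ~j); contrapositively O(j ⊃ ~n). Since O(j) holds, K gives O(~n).
Premise 3 is O(~n ⊃ ~b); since O(~n), deontic closure gives O(~b).
The contrapositive of premise 8 (O(~w ⊃ b)) is O(~b ⊃ w), and O(~b) is already established, so O(w).
Premise 2 is O(~g ⊃ ~w); contrapositively O(w ⊃ g). Since O(w) holds, K gives O(g).
Premises 1, 7, 9 do not contribute to this derivation.
Hence g is obligatory.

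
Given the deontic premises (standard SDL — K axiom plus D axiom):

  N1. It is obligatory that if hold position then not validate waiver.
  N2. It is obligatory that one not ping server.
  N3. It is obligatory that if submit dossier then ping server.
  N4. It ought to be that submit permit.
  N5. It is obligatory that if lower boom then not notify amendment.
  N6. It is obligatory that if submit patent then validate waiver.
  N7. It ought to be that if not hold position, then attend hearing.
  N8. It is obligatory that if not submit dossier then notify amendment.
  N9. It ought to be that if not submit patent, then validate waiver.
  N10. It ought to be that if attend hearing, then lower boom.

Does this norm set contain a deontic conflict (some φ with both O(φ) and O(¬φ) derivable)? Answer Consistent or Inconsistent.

Inconsistent

Premises 6 and 9 are O(submit_patent → validate_waiver) and O(¬submit_patent → validate_waiver); every ideal world satisfies submit_patent or ¬submit_patent, so in either case validate_waiver holds — hence O(validate_waiver).
Premise 1, O(hold_position → ¬validate_waiver), contraposes to O(validate_waiver → ¬hold_position); with O(validate_waiver) we get O(¬hold_position).
With premise 7, O(¬hold_position → attend_hearing), the K-axiom yields O(attend_hearing).
Applying K to premise 10 (O(attend_hearing → lower_boom)) and O(attend_hearing) yields O(lower_boom).
From O(lower_boom) and premise 5, O(lower_boom → ¬notify_amendment), we obtain O(¬notify_amendment).
The contrapositive of premise 8 (O(¬submit_dossier → notify_amendment)) is O(¬notify_amendment → submit_dossier), and O(¬notify_amendment) is already established, so O(submit_dossier).
From O(submit_dossier) and premise 3, O(submit_dossier → ping_server), we obtain O(ping_server).
Yet premise 2 states O(¬ping_server).
We now have both O(ping_server) and O(¬ping_server) — ping_server is simultaneously obligatory and forbidden, violating the D-axiom.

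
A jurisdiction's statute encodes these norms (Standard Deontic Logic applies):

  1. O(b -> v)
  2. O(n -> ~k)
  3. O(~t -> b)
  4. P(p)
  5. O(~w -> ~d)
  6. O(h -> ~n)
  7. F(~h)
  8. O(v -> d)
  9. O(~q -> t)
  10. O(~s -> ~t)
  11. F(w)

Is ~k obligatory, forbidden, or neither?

Premise 2 is O(n -> ~k), but O(n) is not derivable from the premises, so it does not yield O(~k).
No premise or chain of K-axiom applications forces O(~k), and none forces O(k). So ~k is neither obligatory nor forbidden under these norms.

Neither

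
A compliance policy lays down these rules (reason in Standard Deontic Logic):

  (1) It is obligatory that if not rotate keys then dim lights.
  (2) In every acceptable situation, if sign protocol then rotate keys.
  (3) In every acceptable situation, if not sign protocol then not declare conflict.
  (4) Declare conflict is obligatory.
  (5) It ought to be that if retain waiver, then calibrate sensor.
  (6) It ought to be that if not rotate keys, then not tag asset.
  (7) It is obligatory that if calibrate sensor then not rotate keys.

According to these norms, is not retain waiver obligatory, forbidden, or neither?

Premise 4 states O(declare_conflict) outright.
The contrapositive of premise 3 (O(¬sign_protocol → ¬declare_conflict)) is O(declare_conflict → sign_protocol), and O(declare_conflict) is already established, so O(sign_protocol).
With premise 2, O(sign_protocol → rotate_keys), the K-axiom yields O(rotate_keys).
Premise 7, O(calibrate_sensor → ¬rotate_keys), contraposes to O(rotate_keys → ¬calibrate_sensor); with O(rotate_keys) we get O(¬calibrate_sensor).
The contrapositive of premise 5 (O(retain_waiver → calibrate_sensor)) is O(¬calibrate_sensor → ¬retain_waiver), and O(¬calibrate_sensor) is already established, so O(¬retain_waiver).
Premises 1, 6 do not contribute to this derivation.
Hence ¬retain_waiver is obligatory.

Obligatory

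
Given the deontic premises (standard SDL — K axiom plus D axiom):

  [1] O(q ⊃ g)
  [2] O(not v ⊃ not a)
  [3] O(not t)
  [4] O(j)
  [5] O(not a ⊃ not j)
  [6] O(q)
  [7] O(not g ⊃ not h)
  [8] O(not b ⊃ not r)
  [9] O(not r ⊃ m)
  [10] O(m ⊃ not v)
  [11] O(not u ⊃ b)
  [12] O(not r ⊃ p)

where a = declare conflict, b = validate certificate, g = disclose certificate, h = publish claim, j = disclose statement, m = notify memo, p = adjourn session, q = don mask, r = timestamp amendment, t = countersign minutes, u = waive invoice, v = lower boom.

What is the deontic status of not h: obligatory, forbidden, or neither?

Neither

Premise 7 is O(not g ⊃ not h), but O(not g) is not derivable from the premises, so it does not yield O(not h).
No premise or chain of K-axiom applications forces O(not h), and none forces O(h). So not h is neither obligatory nor forbidden under these norms.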